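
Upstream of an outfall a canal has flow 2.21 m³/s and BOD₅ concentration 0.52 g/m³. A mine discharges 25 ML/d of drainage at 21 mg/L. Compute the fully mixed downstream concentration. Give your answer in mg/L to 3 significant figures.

2.89 mg/L

25 ML/d = 0.2894 m³/s.
Conservation of mass across the mixing zone: C = (0.2894·21 + 2.21·0.52) / (0.2894 + 2.21) = 7.226/2.499 = 2.891 mg/L.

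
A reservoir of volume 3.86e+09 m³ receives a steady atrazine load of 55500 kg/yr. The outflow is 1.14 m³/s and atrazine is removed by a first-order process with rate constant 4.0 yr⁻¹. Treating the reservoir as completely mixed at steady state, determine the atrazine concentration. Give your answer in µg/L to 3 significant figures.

3.59 µg/L

Outflow Q = 1.14 m³/s × 3.156e+07 s/yr = 3.598e+07 m³/yr.
Steady-state CSTR mass balance: W = Q·C + k·V·C, so C = W/(Q + kV).
Q + kV = 3.598e+07 + 4.0·3.86e+09 = 1.548e+10 m³/yr.
C = 55500/1.548e+10 = 3.586e-06 kg/m³ = 0.003586 mg/L = 3.586 µg/L.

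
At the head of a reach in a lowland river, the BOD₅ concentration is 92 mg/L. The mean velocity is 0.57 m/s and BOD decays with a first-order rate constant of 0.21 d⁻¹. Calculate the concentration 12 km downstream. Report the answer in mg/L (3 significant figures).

87.4 mg/L

Travel time t = 12 km / 0.57 m/s = 1.2e+04/0.57 = 2.105e+04 s = 0.2437 d.
First-order decay: C = 92·exp(−0.21·0.2437) = 92·0.9501 = 87.41 mg/L.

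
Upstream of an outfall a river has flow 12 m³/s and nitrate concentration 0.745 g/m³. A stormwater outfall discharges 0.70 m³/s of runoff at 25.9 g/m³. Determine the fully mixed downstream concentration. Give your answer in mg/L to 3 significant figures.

By mass balance at complete mixing, C = (0.7·25.9 + 12·0.745) / (0.7 + 12) = 27.07/12.7 = 2.131 mg/L.

2.13 mg/L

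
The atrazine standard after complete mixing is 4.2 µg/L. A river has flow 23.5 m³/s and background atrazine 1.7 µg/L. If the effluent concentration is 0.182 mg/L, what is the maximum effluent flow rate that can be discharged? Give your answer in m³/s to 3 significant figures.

1.7 µg/L = 0.0017 mg/L.
4.2 µg/L = 0.0042 mg/L.
Mass balance at complete mixing: C_std·(Q_w + Q_r) = Q_w·C_e + Q_r·C_b.
Rearranging, Q_w = Q_r·(C_std − C_b)/(C_e − C_std) = 23.5·(0.0042 − 0.0017) / (0.182 − 0.0042) = 0.3304 m³/s.

0.330 m³/s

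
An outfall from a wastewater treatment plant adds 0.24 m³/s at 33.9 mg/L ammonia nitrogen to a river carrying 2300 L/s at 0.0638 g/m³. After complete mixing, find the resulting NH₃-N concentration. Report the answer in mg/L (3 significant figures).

3.26 mg/L

2300 L/s = 2.3 m³/s.
Flow-weighted mixing gives C = (0.24·33.9 + 2.3·0.0638) / (0.24 + 2.3) = 8.283/2.54 = 3.261 mg/L.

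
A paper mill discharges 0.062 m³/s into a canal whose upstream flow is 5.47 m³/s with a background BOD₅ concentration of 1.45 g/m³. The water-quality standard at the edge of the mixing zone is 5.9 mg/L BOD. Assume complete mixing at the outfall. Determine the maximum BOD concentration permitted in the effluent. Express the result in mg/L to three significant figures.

399 mg/L

Mass balance: 5.9·5.532 = 0.062·Cₑ + 5.47·1.45.
Cₑ = (32.64 − 7.931) / 0.062 = 398.5 mg/L.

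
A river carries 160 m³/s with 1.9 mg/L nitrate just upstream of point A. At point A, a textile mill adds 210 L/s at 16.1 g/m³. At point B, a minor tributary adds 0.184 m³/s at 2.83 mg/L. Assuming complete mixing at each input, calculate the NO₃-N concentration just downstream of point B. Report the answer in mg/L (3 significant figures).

210 L/s = 0.21 m³/s.
After input A: C = (160·1.9 + 0.21·16.1) / 160.2 = 1.919 mg/L.
After input B: C = (160.2·1.919 + 0.184·2.83) / 160.4 = 1.92 mg/L.

1.92 mg/L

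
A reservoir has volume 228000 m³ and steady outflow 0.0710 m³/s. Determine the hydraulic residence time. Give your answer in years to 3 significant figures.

0.102 yr

Q = 0.0710 m³/s × 3.156e+07 s/yr = 2.241e+06 m³/yr.
Hydraulic residence time τ = V/Q = 228000/2.241e+06 = 0.1018 yr.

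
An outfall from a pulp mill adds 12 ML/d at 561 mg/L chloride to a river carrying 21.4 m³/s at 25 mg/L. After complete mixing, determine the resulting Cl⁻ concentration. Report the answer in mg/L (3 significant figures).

12 ML/d = 0.1389 m³/s.
Conservation of mass across the mixing zone: C = (0.1389·561 + 21.4·25) / (0.1389 + 21.4) = 612.9/21.54 = 28.46 mg/L.

28.5 mg/L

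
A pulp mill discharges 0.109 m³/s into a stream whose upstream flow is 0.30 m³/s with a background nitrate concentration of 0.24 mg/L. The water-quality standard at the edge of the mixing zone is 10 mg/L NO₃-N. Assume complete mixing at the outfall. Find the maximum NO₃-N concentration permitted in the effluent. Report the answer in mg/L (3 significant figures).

36.9 mg/L

Mass balance: 10·0.409 = 0.109·Cₑ + 0.3·0.24.
Cₑ = (4.09 − 0.072) / 0.109 = 36.86 mg/L.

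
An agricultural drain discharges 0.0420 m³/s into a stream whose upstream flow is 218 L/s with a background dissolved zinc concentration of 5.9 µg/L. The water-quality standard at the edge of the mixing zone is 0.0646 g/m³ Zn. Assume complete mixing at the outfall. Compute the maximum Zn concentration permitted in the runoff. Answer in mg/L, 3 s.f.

0.369 mg/L

218 L/s = 0.218 m³/s.
5.9 µg/L = 0.0059 mg/L.
Mass balance: 0.0646·0.26 = 0.042·Cₑ + 0.218·0.0059.
Cₑ = (0.0168 − 0.001286) / 0.042 = 0.3693 mg/L.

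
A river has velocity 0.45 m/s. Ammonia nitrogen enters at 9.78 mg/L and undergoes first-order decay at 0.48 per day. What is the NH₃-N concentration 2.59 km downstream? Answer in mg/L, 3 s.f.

9.47 mg/L

Travel time t = 2.59 km / 0.45 m/s = 2590/0.45 = 5756 s = 0.06662 d.
First-order decay: C = 9.78·exp(−0.48·0.06662) = 9.78·0.9685 = 9.472 mg/L.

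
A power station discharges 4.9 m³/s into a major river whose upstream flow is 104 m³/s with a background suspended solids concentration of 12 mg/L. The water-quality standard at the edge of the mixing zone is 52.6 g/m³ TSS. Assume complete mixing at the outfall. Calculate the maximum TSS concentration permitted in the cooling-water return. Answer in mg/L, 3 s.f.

Mass balance: 52.6·108.9 = 4.9·Cₑ + 104·12.
Cₑ = (5728 − 1248) / 4.9 = 914.3 mg/L.

914 mg/L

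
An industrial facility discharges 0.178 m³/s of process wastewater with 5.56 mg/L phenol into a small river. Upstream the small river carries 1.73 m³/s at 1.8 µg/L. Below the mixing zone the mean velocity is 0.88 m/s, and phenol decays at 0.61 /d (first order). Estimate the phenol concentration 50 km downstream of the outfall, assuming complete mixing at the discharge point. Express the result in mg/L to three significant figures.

0.348 mg/L

1.8 µg/L = 0.0018 mg/L.
After complete mixing, C₀ = (0.178·5.56 + 1.73·0.0018) / 1.908 = 0.5203 mg/L.
Travel time t = 5e+04 m / 0.88 m/s = 5.682e+04 s = 0.6576 d.
C = 0.5203·exp(−0.61·0.6576) = 0.5203·0.6696 = 0.3484 mg/L.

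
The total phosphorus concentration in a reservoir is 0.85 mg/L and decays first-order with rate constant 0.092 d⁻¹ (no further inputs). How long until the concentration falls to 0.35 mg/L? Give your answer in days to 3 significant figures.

9.64 d

t = ln(C₀/C)/k = ln(0.85/0.35)/0.092 = 0.8873/0.092 = 9.645 d.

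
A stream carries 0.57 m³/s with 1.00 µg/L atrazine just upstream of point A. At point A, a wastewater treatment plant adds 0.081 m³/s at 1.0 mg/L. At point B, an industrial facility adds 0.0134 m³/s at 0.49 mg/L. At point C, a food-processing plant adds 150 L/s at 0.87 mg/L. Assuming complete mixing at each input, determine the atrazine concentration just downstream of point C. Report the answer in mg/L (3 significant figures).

1.00 µg/L = 0.001 mg/L.
After input A: C = (0.57·0.001 + 0.081·1) / 0.651 = 0.1253 mg/L.
After input B: C = (0.651·0.1253 + 0.0134·0.49) / 0.6644 = 0.1327 mg/L.
150 L/s = 0.15 m³/s.
After input C: C = (0.6644·0.1327 + 0.15·0.87) / 0.8144 = 0.2685 mg/L.

0.268 mg/L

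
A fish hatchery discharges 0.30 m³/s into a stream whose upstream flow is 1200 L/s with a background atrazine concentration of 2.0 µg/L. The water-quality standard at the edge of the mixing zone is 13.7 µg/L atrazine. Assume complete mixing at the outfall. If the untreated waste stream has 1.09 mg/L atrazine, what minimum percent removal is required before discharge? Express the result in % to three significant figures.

1200 L/s = 1.2 m³/s.
2.0 µg/L = 0.002 mg/L.
13.7 µg/L = 0.0137 mg/L.
Mass balance: 0.0137·1.5 = 0.3·Cₑ + 1.2·0.002.
Cₑ = (0.02055 − 0.0024) / 0.3 = 0.0605 mg/L.
Required removal = 1 − 0.0605/1.09 = 94.45 %.

94.4 %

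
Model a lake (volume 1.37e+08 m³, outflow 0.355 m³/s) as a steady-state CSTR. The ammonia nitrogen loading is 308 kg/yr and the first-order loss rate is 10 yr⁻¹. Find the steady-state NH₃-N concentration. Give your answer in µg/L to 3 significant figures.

0.223 µg/L

Outflow Q = 0.355 m³/s × 3.156e+07 s/yr = 1.12e+07 m³/yr.
Steady-state CSTR mass balance: W = Q·C + k·V·C, so C = W/(Q + kV).
Q + kV = 1.12e+07 + 10·1.37e+08 = 1.381e+09 m³/yr.
C = 308/1.381e+09 = 2.23e-07 kg/m³ = 0.000223 mg/L = 0.223 µg/L.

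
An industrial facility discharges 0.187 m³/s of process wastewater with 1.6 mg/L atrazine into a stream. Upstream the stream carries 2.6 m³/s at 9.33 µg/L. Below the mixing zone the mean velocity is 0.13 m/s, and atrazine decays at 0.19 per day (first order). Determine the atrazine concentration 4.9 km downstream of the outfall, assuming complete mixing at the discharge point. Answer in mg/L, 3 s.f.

9.33 µg/L = 0.00933 mg/L.
After complete mixing, C₀ = (0.187·1.6 + 2.6·0.00933) / 2.787 = 0.1161 mg/L.
Travel time t = 4900 m / 0.13 m/s = 3.769e+04 s = 0.4363 d.
C = 0.1161·exp(−0.19·0.4363) = 0.1161·0.9205 = 0.1068 mg/L.

0.107 mg/L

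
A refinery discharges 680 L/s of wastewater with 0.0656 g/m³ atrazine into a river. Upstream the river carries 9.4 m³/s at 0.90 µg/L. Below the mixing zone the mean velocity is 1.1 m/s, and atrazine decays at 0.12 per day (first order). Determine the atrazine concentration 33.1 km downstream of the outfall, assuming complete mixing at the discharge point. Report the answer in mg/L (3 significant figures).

680 L/s = 0.68 m³/s.
0.90 µg/L = 0.0009 mg/L.
After complete mixing, C₀ = (0.68·0.0656 + 9.4·0.0009) / 10.08 = 0.005265 mg/L.
Travel time t = 3.31e+04 m / 1.1 m/s = 3.009e+04 s = 0.3483 d.
C = 0.005265·exp(−0.12·0.3483) = 0.005265·0.9591 = 0.005049 mg/L.

0.00505 mg/L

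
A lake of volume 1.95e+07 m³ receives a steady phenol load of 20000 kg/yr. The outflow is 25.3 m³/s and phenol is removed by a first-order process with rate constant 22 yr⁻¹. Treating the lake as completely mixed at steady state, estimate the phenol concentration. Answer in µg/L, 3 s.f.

Outflow Q = 25.3 m³/s × 3.156e+07 s/yr = 7.984e+08 m³/yr.
Steady-state CSTR mass balance: W = Q·C + k·V·C, so C = W/(Q + kV).
Q + kV = 7.984e+08 + 22·1.95e+07 = 1.227e+09 m³/yr.
C = 20000/1.227e+09 = 1.629e-05 kg/m³ = 0.01629 mg/L = 16.29 µg/L.

16.3 µg/L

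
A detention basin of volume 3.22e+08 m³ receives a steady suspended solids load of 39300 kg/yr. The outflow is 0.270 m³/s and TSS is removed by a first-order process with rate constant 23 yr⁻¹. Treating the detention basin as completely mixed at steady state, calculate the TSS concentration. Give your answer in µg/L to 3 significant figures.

5.30 µg/L

Outflow Q = 0.270 m³/s × 3.156e+07 s/yr = 8.521e+06 m³/yr.
Steady-state CSTR mass balance: W = Q·C + k·V·C, so C = W/(Q + kV).
Q + kV = 8.521e+06 + 23·3.22e+08 = 7.415e+09 m³/yr.
C = 39300/7.415e+09 = 5.3e-06 kg/m³ = 0.0053 mg/L = 5.3 µg/L.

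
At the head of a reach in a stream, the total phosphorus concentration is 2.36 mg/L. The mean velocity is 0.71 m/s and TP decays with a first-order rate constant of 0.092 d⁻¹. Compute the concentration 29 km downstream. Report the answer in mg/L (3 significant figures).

Travel time t = 29 km / 0.71 m/s = 2.9e+04/0.71 = 4.085e+04 s = 0.4727 d.
First-order decay: C = 2.36·exp(−0.092·0.4727) = 2.36·0.9574 = 2.26 mg/L.

2.26 mg/L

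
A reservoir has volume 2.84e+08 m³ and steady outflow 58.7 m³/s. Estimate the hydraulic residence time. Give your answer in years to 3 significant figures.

Q = 58.7 m³/s × 3.156e+07 s/yr = 1.852e+09 m³/yr.
Hydraulic residence time τ = V/Q = 2.84e+08/1.852e+09 = 0.1533 yr.

0.153 yr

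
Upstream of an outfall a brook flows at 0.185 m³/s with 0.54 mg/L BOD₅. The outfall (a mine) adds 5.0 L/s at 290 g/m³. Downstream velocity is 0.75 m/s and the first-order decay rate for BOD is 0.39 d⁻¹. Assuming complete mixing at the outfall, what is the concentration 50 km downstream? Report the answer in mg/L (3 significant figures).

5.0 L/s = 0.005 m³/s.
After complete mixing, C₀ = (0.005·290 + 0.185·0.54) / 0.19 = 8.157 mg/L.
Travel time t = 5e+04 m / 0.75 m/s = 6.667e+04 s = 0.7716 d.
C = 8.157·exp(−0.39·0.7716) = 8.157·0.7401 = 6.038 mg/L.

6.04 mg/L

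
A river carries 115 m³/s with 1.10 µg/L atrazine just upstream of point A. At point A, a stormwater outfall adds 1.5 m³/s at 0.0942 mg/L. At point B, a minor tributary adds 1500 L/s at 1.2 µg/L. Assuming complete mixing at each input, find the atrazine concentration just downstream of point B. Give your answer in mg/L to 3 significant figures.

1.10 µg/L = 0.0011 mg/L.
After input A: C = (115·0.0011 + 1.5·0.0942) / 116.5 = 0.002299 mg/L.
1500 L/s = 1.5 m³/s.
1.2 µg/L = 0.0012 mg/L.
After input B: C = (116.5·0.002299 + 1.5·0.0012) / 118 = 0.002285 mg/L.

0.00228 mg/L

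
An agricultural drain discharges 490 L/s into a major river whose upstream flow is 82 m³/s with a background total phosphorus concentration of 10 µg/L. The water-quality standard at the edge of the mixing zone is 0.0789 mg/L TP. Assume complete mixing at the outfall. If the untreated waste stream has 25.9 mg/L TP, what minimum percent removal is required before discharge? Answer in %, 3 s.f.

490 L/s = 0.49 m³/s.
10 µg/L = 0.01 mg/L.
Mass balance: 0.0789·82.49 = 0.49·Cₑ + 82·0.01.
Cₑ = (6.508 − 0.82) / 0.49 = 11.61 mg/L.
Required removal = 1 − 11.61/25.9 = 55.18 %.

55.2 %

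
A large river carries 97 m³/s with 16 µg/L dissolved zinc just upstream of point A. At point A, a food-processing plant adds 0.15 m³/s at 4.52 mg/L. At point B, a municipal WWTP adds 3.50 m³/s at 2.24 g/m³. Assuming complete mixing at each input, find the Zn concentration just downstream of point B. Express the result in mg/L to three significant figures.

16 µg/L = 0.016 mg/L.
After input A: C = (97·0.016 + 0.15·4.52) / 97.15 = 0.02295 mg/L.
After input B: C = (97.15·0.02295 + 3.5·2.24) / 100.7 = 0.1 mg/L.

0.100 mg/L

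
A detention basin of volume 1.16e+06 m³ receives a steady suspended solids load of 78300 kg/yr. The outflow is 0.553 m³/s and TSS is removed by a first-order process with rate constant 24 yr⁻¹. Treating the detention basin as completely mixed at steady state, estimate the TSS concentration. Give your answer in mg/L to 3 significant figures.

Outflow Q = 0.553 m³/s × 3.156e+07 s/yr = 1.745e+07 m³/yr.
Steady-state CSTR mass balance: W = Q·C + k·V·C, so C = W/(Q + kV).
Q + kV = 1.745e+07 + 24·1.16e+06 = 4.529e+07 m³/yr.
C = 78300/4.529e+07 = 0.001729 kg/m³ = 1.729 mg/L.

1.73 mg/L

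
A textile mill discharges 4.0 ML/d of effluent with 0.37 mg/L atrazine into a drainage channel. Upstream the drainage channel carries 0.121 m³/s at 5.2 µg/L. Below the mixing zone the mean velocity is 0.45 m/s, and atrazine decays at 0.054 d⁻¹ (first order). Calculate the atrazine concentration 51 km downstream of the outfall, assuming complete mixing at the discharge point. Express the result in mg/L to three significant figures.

4.0 ML/d = 0.0463 m³/s.
5.2 µg/L = 0.0052 mg/L.
After complete mixing, C₀ = (0.0463·0.37 + 0.121·0.0052) / 0.1673 = 0.1062 mg/L.
Travel time t = 5.1e+04 m / 0.45 m/s = 1.133e+05 s = 1.312 d.
C = 0.1062·exp(−0.054·1.312) = 0.1062·0.9316 = 0.09889 mg/L.

0.0989 mg/L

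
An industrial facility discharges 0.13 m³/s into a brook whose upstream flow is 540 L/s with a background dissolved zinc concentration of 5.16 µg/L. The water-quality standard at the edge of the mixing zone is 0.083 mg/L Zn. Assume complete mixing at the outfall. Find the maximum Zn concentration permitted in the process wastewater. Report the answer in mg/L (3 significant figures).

540 L/s = 0.54 m³/s.
5.16 µg/L = 0.00516 mg/L.
Mass balance: 0.083·0.67 = 0.13·Cₑ + 0.54·0.00516.
Cₑ = (0.05561 − 0.002786) / 0.13 = 0.4063 mg/L.

0.406 mg/L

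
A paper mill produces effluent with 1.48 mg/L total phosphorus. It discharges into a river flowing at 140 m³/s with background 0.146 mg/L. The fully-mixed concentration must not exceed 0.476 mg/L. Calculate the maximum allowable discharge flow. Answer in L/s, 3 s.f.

Mass balance at complete mixing: C_std·(Q_w + Q_r) = Q_w·C_e + Q_r·C_b.
Rearranging, Q_w = Q_r·(C_std − C_b)/(C_e − C_std) = 140·(0.476 − 0.146) / (1.48 − 0.476) = 46.02 m³/s.
= 4.602e+04 L/s.

46000 L/s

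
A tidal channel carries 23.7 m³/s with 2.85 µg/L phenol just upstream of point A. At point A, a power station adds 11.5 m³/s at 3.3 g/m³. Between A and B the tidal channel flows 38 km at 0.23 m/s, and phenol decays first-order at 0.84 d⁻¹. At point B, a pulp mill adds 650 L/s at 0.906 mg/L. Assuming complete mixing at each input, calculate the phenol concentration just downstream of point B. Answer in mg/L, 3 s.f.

2.85 µg/L = 0.00285 mg/L.
After input A: C = (23.7·0.00285 + 11.5·3.3) / 35.2 = 1.08 mg/L.
Over the 38 km reach to input B (t = 1.652e+05 s = 1.912 d), decay gives C = 1.08·exp(−0.84·1.912) = 0.2167 mg/L.
650 L/s = 0.65 m³/s.
After input B: C = (35.2·0.2167 + 0.65·0.906) / 35.85 = 0.2292 mg/L.

0.229 mg/L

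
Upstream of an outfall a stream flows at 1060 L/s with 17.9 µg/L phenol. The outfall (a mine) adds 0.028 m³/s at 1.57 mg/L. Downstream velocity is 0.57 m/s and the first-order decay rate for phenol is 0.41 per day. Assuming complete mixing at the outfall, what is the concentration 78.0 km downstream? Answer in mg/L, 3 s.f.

0.0302 mg/L

1060 L/s = 1.06 m³/s.
17.9 µg/L = 0.0179 mg/L.
After complete mixing, C₀ = (0.028·1.57 + 1.06·0.0179) / 1.088 = 0.05784 mg/L.
Travel time t = 7.8e+04 m / 0.57 m/s = 1.368e+05 s = 1.584 d.
C = 0.05784·exp(−0.41·1.584) = 0.05784·0.5224 = 0.03022 mg/L.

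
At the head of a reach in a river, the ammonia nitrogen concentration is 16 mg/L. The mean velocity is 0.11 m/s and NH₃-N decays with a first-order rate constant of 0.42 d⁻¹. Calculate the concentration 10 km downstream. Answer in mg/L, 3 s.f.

Travel time t = 10 km / 0.11 m/s = 1e+04/0.11 = 9.091e+04 s = 1.052 d.
First-order decay: C = 16·exp(−0.42·1.052) = 16·0.6428 = 10.28 mg/L.

10.3 mg/L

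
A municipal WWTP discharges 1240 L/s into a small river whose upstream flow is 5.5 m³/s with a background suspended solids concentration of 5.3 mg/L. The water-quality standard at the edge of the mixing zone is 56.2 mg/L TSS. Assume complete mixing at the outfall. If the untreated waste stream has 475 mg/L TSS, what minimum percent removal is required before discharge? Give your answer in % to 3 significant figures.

1240 L/s = 1.24 m³/s.
Mass balance: 56.2·6.74 = 1.24·Cₑ + 5.5·5.3.
Cₑ = (378.8 − 29.15) / 1.24 = 282 mg/L.
Required removal = 1 − 282/475 = 40.64 %.

40.6 %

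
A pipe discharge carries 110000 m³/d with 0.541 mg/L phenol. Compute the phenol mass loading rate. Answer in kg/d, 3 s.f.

59.5 kg/d

110000 m³/d = 1.273 m³/s.
Mass flux = Q·C = 1.273 m³/s × 0.541 g/m³ = 0.6888 g/s.
= 0.6888 g/s × 86.4 = 59.51 kg/d.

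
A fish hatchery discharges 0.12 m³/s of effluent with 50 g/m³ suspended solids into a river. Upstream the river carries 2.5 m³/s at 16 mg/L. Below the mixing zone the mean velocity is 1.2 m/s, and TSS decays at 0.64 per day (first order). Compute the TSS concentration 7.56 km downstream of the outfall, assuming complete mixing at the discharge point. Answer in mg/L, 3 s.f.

16.8 mg/L

After complete mixing, C₀ = (0.12·50 + 2.5·16) / 2.62 = 17.56 mg/L.
Travel time t = 7560 m / 1.2 m/s = 6300 s = 0.07292 d.
C = 17.56·exp(−0.64·0.07292) = 17.56·0.9544 = 16.76 mg/L.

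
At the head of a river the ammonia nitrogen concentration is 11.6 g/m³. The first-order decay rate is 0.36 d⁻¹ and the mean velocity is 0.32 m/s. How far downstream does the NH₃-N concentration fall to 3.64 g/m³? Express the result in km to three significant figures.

From C = C₀·e^(−kt), t = ln(C₀/C)/k = ln(11.6/3.64)/0.36 = 1.159/0.36 = 3.22 d.
Distance = v·t = 0.32 m/s × 2.782e+05 s = 8.901e+04 m = 89.01 km.

89.0 km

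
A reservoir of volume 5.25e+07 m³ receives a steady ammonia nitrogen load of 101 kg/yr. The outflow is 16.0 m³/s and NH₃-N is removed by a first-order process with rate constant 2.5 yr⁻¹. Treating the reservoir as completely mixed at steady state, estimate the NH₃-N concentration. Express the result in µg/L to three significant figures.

Outflow Q = 16.0 m³/s × 3.156e+07 s/yr = 5.049e+08 m³/yr.
Steady-state CSTR mass balance: W = Q·C + k·V·C, so C = W/(Q + kV).
Q + kV = 5.049e+08 + 2.5·5.25e+07 = 6.362e+08 m³/yr.
C = 101/6.362e+08 = 1.588e-07 kg/m³ = 0.0001588 mg/L = 0.1588 µg/L.

0.159 µg/L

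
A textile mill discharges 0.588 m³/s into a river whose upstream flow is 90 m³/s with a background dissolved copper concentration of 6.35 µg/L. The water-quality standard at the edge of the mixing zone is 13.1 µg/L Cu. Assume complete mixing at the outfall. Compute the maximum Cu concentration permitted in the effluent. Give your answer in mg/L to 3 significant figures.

6.35 µg/L = 0.00635 mg/L.
13.1 µg/L = 0.0131 mg/L.
Mass balance: 0.0131·90.59 = 0.588·Cₑ + 90·0.00635.
Cₑ = (1.187 − 0.5715) / 0.588 = 1.046 mg/L.

1.05 mg/L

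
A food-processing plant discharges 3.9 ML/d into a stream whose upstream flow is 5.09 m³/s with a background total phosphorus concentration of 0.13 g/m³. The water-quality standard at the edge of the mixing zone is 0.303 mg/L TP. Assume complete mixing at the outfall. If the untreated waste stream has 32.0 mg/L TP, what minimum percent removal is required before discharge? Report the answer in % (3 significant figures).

3.9 ML/d = 0.04514 m³/s.
Mass balance: 0.303·5.135 = 0.04514·Cₑ + 5.09·0.13.
Cₑ = (1.556 − 0.6617) / 0.04514 = 19.81 mg/L.
Required removal = 1 − 19.81/32.0 = 38.09 %.

38.1 %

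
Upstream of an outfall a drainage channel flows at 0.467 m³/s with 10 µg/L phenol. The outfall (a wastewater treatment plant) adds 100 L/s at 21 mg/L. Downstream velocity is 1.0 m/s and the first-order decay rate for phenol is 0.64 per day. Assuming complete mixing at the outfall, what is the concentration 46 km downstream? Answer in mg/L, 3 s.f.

100 L/s = 0.1 m³/s.
10 µg/L = 0.01 mg/L.
After complete mixing, C₀ = (0.1·21 + 0.467·0.01) / 0.567 = 3.712 mg/L.
Travel time t = 4.6e+04 m / 1.0 m/s = 4.6e+04 s = 0.5324 d.
C = 3.712·exp(−0.64·0.5324) = 3.712·0.7112 = 2.64 mg/L.

2.64 mg/L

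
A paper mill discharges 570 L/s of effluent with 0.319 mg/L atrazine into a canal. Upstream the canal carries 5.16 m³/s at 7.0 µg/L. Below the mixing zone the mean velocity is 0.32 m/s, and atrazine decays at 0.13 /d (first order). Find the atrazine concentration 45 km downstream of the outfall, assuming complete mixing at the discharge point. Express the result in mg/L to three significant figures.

0.0308 mg/L

570 L/s = 0.57 m³/s.
7.0 µg/L = 0.007 mg/L.
After complete mixing, C₀ = (0.57·0.319 + 5.16·0.007) / 5.73 = 0.03804 mg/L.
Travel time t = 4.5e+04 m / 0.32 m/s = 1.406e+05 s = 1.628 d.
C = 0.03804·exp(−0.13·1.628) = 0.03804·0.8093 = 0.03078 mg/L.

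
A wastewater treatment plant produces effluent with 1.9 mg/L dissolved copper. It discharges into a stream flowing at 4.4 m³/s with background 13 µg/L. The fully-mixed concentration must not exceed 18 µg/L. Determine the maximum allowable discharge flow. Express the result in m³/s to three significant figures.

13 µg/L = 0.013 mg/L.
18 µg/L = 0.018 mg/L.
Mass balance at complete mixing: C_std·(Q_w + Q_r) = Q_w·C_e + Q_r·C_b.
Rearranging, Q_w = Q_r·(C_std − C_b)/(C_e − C_std) = 4.4·(0.018 − 0.013) / (1.9 − 0.018) = 0.01169 m³/s.

0.0117 m³/s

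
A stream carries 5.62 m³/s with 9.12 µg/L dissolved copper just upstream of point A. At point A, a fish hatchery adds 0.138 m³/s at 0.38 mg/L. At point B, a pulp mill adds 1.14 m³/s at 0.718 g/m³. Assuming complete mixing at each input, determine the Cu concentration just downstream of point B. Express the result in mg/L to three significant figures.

9.12 µg/L = 0.00912 mg/L.
After input A: C = (5.62·0.00912 + 0.138·0.38) / 5.758 = 0.01801 mg/L.
After input B: C = (5.758·0.01801 + 1.14·0.718) / 6.898 = 0.1337 mg/L.

0.134 mg/L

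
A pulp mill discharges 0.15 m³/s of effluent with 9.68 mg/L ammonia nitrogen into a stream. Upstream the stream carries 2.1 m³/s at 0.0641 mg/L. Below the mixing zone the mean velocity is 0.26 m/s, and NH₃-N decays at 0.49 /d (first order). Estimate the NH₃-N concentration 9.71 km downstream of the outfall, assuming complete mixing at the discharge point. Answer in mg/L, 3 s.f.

0.571 mg/L

After complete mixing, C₀ = (0.15·9.68 + 2.1·0.0641) / 2.25 = 0.7052 mg/L.
Travel time t = 9710 m / 0.26 m/s = 3.735e+04 s = 0.4322 d.
C = 0.7052·exp(−0.49·0.4322) = 0.7052·0.8091 = 0.5706 mg/L.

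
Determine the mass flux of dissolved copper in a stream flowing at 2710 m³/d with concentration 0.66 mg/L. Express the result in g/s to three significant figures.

0.0207 g/s

2710 m³/d = 0.03137 m³/s.
Mass flux = Q·C = 0.03137 m³/s × 0.66 g/m³ = 0.0207 g/s.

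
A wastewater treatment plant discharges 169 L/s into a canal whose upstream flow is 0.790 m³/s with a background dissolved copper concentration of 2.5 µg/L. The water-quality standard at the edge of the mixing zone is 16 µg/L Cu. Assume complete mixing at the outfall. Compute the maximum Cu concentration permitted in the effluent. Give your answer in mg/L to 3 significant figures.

0.0791 mg/L

169 L/s = 0.169 m³/s.
2.5 µg/L = 0.0025 mg/L.
16 µg/L = 0.016 mg/L.
Mass balance: 0.016·0.959 = 0.169·Cₑ + 0.79·0.0025.
Cₑ = (0.01534 − 0.001975) / 0.169 = 0.07911 mg/L.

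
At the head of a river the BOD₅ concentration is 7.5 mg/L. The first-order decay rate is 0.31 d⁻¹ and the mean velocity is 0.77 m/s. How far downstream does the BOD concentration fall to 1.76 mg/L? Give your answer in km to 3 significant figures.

311 km

From C = C₀·e^(−kt), t = ln(C₀/C)/k = ln(7.5/1.76)/0.31 = 1.45/0.31 = 4.676 d.
Distance = v·t = 0.77 m/s × 4.04e+05 s = 3.111e+05 m = 311.1 km.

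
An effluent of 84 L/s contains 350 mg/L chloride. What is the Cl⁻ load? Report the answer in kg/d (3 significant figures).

84 L/s = 0.084 m³/s.
Mass flux = Q·C = 0.084 m³/s × 350 g/m³ = 29.4 g/s.
= 29.4 g/s × 86.4 = 2540 kg/d.

2540 kg/d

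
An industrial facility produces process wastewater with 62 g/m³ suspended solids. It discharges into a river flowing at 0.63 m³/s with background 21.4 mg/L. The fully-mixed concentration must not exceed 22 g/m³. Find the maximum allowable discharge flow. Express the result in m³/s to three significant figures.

0.00945 m³/s

Mass balance at complete mixing: C_std·(Q_w + Q_r) = Q_w·C_e + Q_r·C_b.
Rearranging, Q_w = Q_r·(C_std − C_b)/(C_e − C_std) = 0.63·(22 − 21.4) / (62 − 22) = 0.00945 m³/s.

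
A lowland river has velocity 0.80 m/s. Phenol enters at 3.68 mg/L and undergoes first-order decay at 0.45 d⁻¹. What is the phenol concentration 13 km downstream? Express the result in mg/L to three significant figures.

3.38 mg/L

Travel time t = 13 km / 0.80 m/s = 1.3e+04/0.80 = 1.625e+04 s = 0.1881 d.
First-order decay: C = 3.68·exp(−0.45·0.1881) = 3.68·0.9188 = 3.381 mg/L.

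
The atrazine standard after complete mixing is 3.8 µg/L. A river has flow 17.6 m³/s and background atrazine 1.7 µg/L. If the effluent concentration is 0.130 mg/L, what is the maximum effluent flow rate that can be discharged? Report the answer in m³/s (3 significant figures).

1.7 µg/L = 0.0017 mg/L.
3.8 µg/L = 0.0038 mg/L.
Mass balance at complete mixing: C_std·(Q_w + Q_r) = Q_w·C_e + Q_r·C_b.
Rearranging, Q_w = Q_r·(C_std − C_b)/(C_e − C_std) = 17.6·(0.0038 − 0.0017) / (0.13 − 0.0038) = 0.2929 m³/s.

0.293 m³/s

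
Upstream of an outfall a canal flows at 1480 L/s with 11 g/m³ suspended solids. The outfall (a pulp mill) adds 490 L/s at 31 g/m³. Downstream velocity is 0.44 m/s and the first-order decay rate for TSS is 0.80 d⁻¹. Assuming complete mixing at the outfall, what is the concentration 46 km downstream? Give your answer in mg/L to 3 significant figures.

6.07 mg/L

490 L/s = 0.49 m³/s.
1480 L/s = 1.48 m³/s.
After complete mixing, C₀ = (0.49·31 + 1.48·11) / 1.97 = 15.97 mg/L.
Travel time t = 4.6e+04 m / 0.44 m/s = 1.045e+05 s = 1.21 d.
C = 15.97·exp(−0.80·1.21) = 15.97·0.3798 = 6.068 mg/L.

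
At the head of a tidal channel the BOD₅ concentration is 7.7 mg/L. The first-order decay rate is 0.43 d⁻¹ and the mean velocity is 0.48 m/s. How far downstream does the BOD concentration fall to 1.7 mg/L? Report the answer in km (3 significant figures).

146 km

From C = C₀·e^(−kt), t = ln(C₀/C)/k = ln(7.7/1.7)/0.43 = 1.511/0.43 = 3.513 d.
Distance = v·t = 0.48 m/s × 3.035e+05 s = 1.457e+05 m = 145.7 km.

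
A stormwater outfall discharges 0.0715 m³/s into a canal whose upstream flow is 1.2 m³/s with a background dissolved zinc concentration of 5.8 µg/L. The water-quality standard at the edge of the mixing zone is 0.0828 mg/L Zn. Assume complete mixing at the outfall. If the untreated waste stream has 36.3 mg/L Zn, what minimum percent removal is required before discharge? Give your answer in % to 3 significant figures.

96.2 %

5.8 µg/L = 0.0058 mg/L.
Mass balance: 0.0828·1.271 = 0.0715·Cₑ + 1.2·0.0058.
Cₑ = (0.1053 − 0.00696) / 0.0715 = 1.375 mg/L.
Required removal = 1 − 1.375/36.3 = 96.21 %.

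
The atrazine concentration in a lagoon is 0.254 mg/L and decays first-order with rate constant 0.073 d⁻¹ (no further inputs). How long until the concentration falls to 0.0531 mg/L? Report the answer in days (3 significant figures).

21.4 d

t = ln(C₀/C)/k = ln(0.254/0.0531)/0.073 = 1.565/0.073 = 21.44 d.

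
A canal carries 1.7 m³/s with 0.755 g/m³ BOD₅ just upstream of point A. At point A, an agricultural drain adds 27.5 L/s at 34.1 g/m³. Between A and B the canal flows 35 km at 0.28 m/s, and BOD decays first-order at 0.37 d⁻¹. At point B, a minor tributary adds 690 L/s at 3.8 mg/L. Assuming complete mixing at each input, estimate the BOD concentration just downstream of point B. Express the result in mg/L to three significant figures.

27.5 L/s = 0.0275 m³/s.
After input A: C = (1.7·0.755 + 0.0275·34.1) / 1.728 = 1.286 mg/L.
Over the 35 km reach to input B (t = 1.25e+05 s = 1.447 d), decay gives C = 1.286·exp(−0.37·1.447) = 0.7528 mg/L.
690 L/s = 0.69 m³/s.
After input B: C = (1.728·0.7528 + 0.69·3.8) / 2.417 = 1.623 mg/L.

1.62 mg/L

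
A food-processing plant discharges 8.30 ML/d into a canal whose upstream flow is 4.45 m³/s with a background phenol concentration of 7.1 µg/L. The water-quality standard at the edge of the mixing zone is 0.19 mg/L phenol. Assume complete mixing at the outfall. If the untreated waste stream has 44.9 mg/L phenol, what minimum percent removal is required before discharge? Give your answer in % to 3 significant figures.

80.7 %

8.30 ML/d = 0.09606 m³/s.
7.1 µg/L = 0.0071 mg/L.
Mass balance: 0.19·4.546 = 0.09606·Cₑ + 4.45·0.0071.
Cₑ = (0.8638 − 0.03159) / 0.09606 = 8.662 mg/L.
Required removal = 1 − 8.662/44.9 = 80.71 %.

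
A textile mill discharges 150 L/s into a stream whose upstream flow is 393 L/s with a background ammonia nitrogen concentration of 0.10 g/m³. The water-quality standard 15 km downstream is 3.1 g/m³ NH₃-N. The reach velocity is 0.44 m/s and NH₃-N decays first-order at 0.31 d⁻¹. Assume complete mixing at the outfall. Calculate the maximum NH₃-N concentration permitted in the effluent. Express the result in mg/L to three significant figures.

150 L/s = 0.15 m³/s.
393 L/s = 0.393 m³/s.
Travel time to the compliance point: t = 1.5e+04/0.44 = 3.409e+04 s = 0.3946 d; decay factor exp(−0.31·0.3946) = 0.8849.
So the concentration just after mixing may be at most 3.1/0.8849 = 3.503 mg/L.
Mass balance: 3.503·0.543 = 0.15·Cₑ + 0.393·0.1.
Cₑ = (1.902 − 0.0393) / 0.15 = 12.42 mg/L.

12.4 mg/L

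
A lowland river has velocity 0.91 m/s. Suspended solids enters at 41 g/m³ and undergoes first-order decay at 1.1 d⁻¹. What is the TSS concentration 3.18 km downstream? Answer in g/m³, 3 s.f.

39.2 g/m³

Travel time t = 3.18 km / 0.91 m/s = 3180/0.91 = 3495 s = 0.04045 d.
First-order decay: C = 41·exp(−1.1·0.04045) = 41·0.9565 = 39.22 g/m³.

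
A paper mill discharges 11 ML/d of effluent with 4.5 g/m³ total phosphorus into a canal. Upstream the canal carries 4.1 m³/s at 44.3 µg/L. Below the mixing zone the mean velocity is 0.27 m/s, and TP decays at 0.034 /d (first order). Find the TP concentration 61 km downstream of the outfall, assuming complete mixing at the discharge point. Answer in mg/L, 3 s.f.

11 ML/d = 0.1273 m³/s.
44.3 µg/L = 0.0443 mg/L.
After complete mixing, C₀ = (0.1273·4.5 + 4.1·0.0443) / 4.227 = 0.1785 mg/L.
Travel time t = 6.1e+04 m / 0.27 m/s = 2.259e+05 s = 2.615 d.
C = 0.1785·exp(−0.034·2.615) = 0.1785·0.9149 = 0.1633 mg/L.

0.163 mg/L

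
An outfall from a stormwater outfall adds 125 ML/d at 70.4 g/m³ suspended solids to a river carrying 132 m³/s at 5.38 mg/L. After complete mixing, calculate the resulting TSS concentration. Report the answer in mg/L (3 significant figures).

6.08 mg/L

125 ML/d = 1.447 m³/s.
By mass balance at complete mixing, C = (1.447·70.4 + 132·5.38) / (1.447 + 132) = 812/133.4 = 6.085 mg/L.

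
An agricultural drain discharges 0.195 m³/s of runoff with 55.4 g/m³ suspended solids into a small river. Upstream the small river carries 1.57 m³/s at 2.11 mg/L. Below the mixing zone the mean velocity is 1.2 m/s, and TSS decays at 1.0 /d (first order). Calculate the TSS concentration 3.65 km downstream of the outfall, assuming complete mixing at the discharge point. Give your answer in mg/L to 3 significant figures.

7.72 mg/L

After complete mixing, C₀ = (0.195·55.4 + 1.57·2.11) / 1.765 = 7.998 mg/L.
Travel time t = 3650 m / 1.2 m/s = 3042 s = 0.0352 d.
C = 7.998·exp(−1.0·0.0352) = 7.998·0.9654 = 7.721 mg/L.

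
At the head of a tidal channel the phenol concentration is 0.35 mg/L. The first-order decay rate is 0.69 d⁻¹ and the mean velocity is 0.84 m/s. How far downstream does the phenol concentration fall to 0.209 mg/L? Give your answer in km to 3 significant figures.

54.2 km

From C = C₀·e^(−kt), t = ln(C₀/C)/k = ln(0.35/0.209)/0.69 = 0.5156/0.69 = 0.7472 d.
Distance = v·t = 0.84 m/s × 6.456e+04 s = 5.423e+04 m = 54.23 km.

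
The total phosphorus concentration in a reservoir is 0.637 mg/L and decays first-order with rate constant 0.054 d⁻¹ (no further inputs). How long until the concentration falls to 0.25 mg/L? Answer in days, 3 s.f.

17.3 d

t = ln(C₀/C)/k = ln(0.637/0.25)/0.054 = 0.9353/0.054 = 17.32 d.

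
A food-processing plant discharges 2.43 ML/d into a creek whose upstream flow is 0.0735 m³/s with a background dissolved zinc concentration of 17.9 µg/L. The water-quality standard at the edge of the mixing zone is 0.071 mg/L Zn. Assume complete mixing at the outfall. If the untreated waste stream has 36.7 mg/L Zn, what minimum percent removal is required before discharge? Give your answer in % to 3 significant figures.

99.4 %

2.43 ML/d = 0.02813 m³/s.
17.9 µg/L = 0.0179 mg/L.
Mass balance: 0.071·0.1016 = 0.02813·Cₑ + 0.0735·0.0179.
Cₑ = (0.007215 − 0.001316) / 0.02813 = 0.2098 mg/L.
Required removal = 1 − 0.2098/36.7 = 99.43 %.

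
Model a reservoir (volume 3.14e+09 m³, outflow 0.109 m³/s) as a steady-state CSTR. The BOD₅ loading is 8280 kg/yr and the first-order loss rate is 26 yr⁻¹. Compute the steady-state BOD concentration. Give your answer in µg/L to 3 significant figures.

0.101 µg/L

Outflow Q = 0.109 m³/s × 3.156e+07 s/yr = 3.44e+06 m³/yr.
Steady-state CSTR mass balance: W = Q·C + k·V·C, so C = W/(Q + kV).
Q + kV = 3.44e+06 + 26·3.14e+09 = 8.164e+10 m³/yr.
C = 8280/8.164e+10 = 1.014e-07 kg/m³ = 0.0001014 mg/L = 0.1014 µg/L.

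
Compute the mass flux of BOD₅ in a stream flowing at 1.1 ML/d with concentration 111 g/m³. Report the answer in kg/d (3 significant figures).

122 kg/d

1.1 ML/d = 0.01273 m³/s.
Mass flux = Q·C = 0.01273 m³/s × 111 g/m³ = 1.413 g/s.
= 1.413 g/s × 86.4 = 122.1 kg/d.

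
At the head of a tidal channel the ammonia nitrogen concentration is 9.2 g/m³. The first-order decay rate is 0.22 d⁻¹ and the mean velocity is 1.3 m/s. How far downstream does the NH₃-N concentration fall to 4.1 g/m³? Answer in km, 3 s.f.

From C = C₀·e^(−kt), t = ln(C₀/C)/k = ln(9.2/4.1)/0.22 = 0.8082/0.22 = 3.674 d.
Distance = v·t = 1.3 m/s × 3.174e+05 s = 4.126e+05 m = 412.6 km.

413 km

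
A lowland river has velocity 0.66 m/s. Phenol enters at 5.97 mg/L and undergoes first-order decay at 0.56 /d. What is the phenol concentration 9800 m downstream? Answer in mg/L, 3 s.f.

Travel time t = 9800 m / 0.66 m/s = 9800/0.66 = 1.485e+04 s = 0.1719 d.
First-order decay: C = 5.97·exp(−0.56·0.1719) = 5.97·0.9082 = 5.422 mg/L.

5.42 mg/L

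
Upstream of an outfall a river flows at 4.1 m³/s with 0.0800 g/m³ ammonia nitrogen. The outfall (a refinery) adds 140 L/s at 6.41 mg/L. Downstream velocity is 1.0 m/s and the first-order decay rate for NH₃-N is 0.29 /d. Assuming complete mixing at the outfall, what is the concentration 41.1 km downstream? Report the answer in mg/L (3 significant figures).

0.252 mg/L

140 L/s = 0.14 m³/s.
After complete mixing, C₀ = (0.14·6.41 + 4.1·0.08) / 4.24 = 0.289 mg/L.
Travel time t = 4.11e+04 m / 1.0 m/s = 4.11e+04 s = 0.4757 d.
C = 0.289·exp(−0.29·0.4757) = 0.289·0.8711 = 0.2518 mg/L.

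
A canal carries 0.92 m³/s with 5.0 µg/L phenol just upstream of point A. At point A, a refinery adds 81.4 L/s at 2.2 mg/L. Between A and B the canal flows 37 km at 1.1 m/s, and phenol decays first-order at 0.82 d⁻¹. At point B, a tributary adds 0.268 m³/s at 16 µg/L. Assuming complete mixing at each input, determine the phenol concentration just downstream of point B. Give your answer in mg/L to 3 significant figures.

0.109 mg/L

5.0 µg/L = 0.005 mg/L.
81.4 L/s = 0.0814 m³/s.
After input A: C = (0.92·0.005 + 0.0814·2.2) / 1.001 = 0.1834 mg/L.
Over the 37 km reach to input B (t = 3.364e+04 s = 0.3893 d), decay gives C = 0.1834·exp(−0.82·0.3893) = 0.1333 mg/L.
16 µg/L = 0.016 mg/L.
After input B: C = (1.001·0.1333 + 0.268·0.016) / 1.269 = 0.1085 mg/L.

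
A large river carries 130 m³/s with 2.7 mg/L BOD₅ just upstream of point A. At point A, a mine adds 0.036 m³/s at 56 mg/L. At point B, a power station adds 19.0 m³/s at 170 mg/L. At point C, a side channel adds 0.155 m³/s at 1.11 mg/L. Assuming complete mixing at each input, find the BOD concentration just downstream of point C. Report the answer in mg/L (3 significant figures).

24.0 mg/L

After input A: C = (130·2.7 + 0.036·56) / 130 = 2.715 mg/L.
After input B: C = (130·2.715 + 19·170) / 149 = 24.04 mg/L.
After input C: C = (149·24.04 + 0.155·1.11) / 149.2 = 24.02 mg/L.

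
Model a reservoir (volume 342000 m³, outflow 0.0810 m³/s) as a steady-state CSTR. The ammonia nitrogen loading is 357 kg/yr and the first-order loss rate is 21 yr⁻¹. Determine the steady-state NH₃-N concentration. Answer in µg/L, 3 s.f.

36.7 µg/L

Outflow Q = 0.0810 m³/s × 3.156e+07 s/yr = 2.556e+06 m³/yr.
Steady-state CSTR mass balance: W = Q·C + k·V·C, so C = W/(Q + kV).
Q + kV = 2.556e+06 + 21·342000 = 9.738e+06 m³/yr.
C = 357/9.738e+06 = 3.666e-05 kg/m³ = 0.03666 mg/L = 36.66 µg/L.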